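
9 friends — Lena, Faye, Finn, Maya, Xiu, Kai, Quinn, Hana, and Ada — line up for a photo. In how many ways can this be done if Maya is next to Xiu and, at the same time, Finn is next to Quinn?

Treat {Maya,Xiu} as one block (2 orders) and {Finn,Quinn} as another (2 orders).
That leaves 7 units to arrange: 2 × 2 × 7! = 4 × 5040 = 20160.

20160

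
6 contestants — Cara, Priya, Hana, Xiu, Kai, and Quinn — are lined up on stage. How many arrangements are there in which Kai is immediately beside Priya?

240

Place the 4 others and the Kai-Priya pair as 5 objects in a line; the pair has 2 internal arrangements.
That gives 2 × 5! = 2 × 120 = 240.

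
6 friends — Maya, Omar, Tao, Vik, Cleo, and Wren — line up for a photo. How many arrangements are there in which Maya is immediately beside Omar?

240

Treat {Maya, Omar} as a single unit. There are 5 units to order, and the pair itself can be ordered 2 ways.
So the count is 2·(5)! = 240.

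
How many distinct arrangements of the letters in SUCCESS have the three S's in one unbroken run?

60

Treat the 3 copies of S as a single block. The multiset to arrange is then {SSS, C, C, E, U}, 5 items in all.
That gives (5)!/(2!) = 60 arrangements.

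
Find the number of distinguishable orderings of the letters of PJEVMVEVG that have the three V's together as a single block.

Treat the 3 copies of V as a single block. The multiset to arrange is then {VVV, E, E, G, J, M, P}, 7 items in all.
That gives (7)!/(2!) = 2520 arrangements.

2520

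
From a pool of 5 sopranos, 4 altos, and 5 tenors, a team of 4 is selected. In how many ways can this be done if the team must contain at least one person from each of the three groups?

Total 4-person selections from all 14: C(14,4) = 1001.
Selections missing a whole group: no sopranos → C(9,4) = 126; no altos → C(10,4) = 210; no tenors → C(9,4) = 126.
Add back selections omitting two groups (i.e. drawn from a single group): C(5,4) + C(4,4) + C(5,4) = 11.
By inclusion–exclusion: 1001 − 462 + 11 = 550.

550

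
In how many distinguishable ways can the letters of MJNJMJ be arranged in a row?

60

Letter multiplicities in MJNJMJ: J×3, M×2, N×1.
The number of distinct arrangements is 6!/(3!·2!) = 720/12 = 60.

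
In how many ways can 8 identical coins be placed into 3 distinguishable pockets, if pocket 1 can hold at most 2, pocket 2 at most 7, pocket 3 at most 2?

Without the upper bounds there are C(10,2) = 45 ways to split 8 among 3 pockets.
Subtract solutions that violate a single cap (substitute x_i' = x_i − (cap_i+1)): x_1 ≥ 3 gives C(7,2) = 21; x_2 ≥ 8 gives C(2,2) = 1; x_3 ≥ 3 gives C(7,2) = 21. Together 43.
Add back pairs where two caps are both exceeded: 0 + 6 + 0 = 6.
By inclusion–exclusion the count is 45 − 43 + 6 = 8.

8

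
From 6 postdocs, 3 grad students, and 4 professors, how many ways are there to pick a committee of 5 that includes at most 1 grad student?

882

Split by how many grad students are chosen (0 through 1).
Sum: C(3,0)·C(10,5) + C(3,1)·C(10,4) = 252 + 630 = 882.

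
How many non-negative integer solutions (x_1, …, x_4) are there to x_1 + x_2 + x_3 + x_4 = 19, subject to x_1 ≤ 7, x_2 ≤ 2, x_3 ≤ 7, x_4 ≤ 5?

10

By stars and bars, unrestricted non-negative solutions to x_1+…+x_4 = 19 number C(19+3,3) = 1540.
Subtract solutions that violate a single cap (substitute x_i' = x_i − (cap_i+1)): x_1 ≥ 8 gives C(14,3) = 364; x_2 ≥ 3 gives C(19,3) = 969; x_3 ≥ 8 gives C(14,3) = 364; x_4 ≥ 6 gives C(16,3) = 560. Together 2257.
Add back pairs where two caps are both exceeded: 165 + 20 + 56 + 165 + 286 + 56 = 748.
Subtract triples: 1 + 10 + 0 + 10 = 21.
By inclusion–exclusion the count is 1540 − 2257 + 748 − 21 = 10.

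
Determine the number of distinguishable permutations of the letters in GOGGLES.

GOGGLES has 7 letters with G appearing 3 times.
So there are 7! / (3!) = 840 distinguishable arrangements.

840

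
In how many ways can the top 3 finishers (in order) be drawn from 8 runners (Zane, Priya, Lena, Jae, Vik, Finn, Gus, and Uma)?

336

There are 8 choices for 1st place, 7 for 2nd, and 6 for 3rd.
That gives 8 × 7 × 6 = 336.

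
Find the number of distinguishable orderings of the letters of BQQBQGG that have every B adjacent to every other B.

Treat the 2 copies of B as a single block. The multiset to arrange is then {BB, G, G, Q, Q, Q}, 6 items in all.
That gives (6)!/(3!·2!) = 60 arrangements.

60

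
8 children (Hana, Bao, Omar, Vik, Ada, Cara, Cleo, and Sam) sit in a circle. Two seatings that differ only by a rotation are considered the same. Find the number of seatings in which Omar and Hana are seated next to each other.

Treat {Omar, Hana} as one unit (2 internal orders) and seat the resulting 7 units around the table: (6)! circular arrangements.
So 2 × (6)! = 2 × 720 = 1440.

1440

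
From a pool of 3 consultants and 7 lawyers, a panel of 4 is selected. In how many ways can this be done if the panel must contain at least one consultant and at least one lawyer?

175

Total 4-person selections from all 10: C(10,4) = 210.
Subtract selections that omit an entire group: no consultants → C(7,4) = 35; no lawyers → C(3,4) = 0.
Both groups omitted at once is impossible, so 210 − 35 = 175.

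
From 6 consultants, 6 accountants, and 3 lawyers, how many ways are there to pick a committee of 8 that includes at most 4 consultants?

5895

Split by how many consultants are chosen (0 through 4).
Sum: C(6,0)·C(9,8) + C(6,1)·C(9,7) + C(6,2)·C(9,6) + C(6,3)·C(9,5) + C(6,4)·C(9,4) = 9 + 216 + 1260 + 2520 + 1890 = 5895.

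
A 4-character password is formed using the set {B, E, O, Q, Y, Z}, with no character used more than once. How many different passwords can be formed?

360

With no repetition, fill the 4 characters in order: 6 choices, then 5, down to 3.
6 × 5 × 4 × 3 = 360.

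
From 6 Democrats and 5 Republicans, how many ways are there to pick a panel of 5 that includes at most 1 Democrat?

Split by how many Democrats are chosen (0 through 1).
Sum: C(6,0)·C(5,5) + C(6,1)·C(5,4) = 1 + 30 = 31.

31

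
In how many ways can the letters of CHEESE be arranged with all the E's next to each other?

24

Treat the 3 copies of E as a single block. The multiset to arrange is then {EEE, C, H, S}, 4 items in all.
All 4 items are distinct, so there are (4)! = 24 arrangements.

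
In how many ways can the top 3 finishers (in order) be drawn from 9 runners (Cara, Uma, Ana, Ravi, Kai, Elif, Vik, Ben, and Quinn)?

There are 9 choices for 1st place, 8 for 2nd, and 7 for 3rd.
That gives 9 × 8 × 7 = 504.

504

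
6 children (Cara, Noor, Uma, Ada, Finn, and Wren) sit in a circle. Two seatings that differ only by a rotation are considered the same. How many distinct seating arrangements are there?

120

Around a circle, 6 distinct people have 6!/6 = (5)! = 120 rotationally distinct seatings.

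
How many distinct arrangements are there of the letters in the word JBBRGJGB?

1680

Letter multiplicities in JBBRGJGB: B×3, G×2, J×2, R×1.
Dividing 8! = 40320 by 3!·2!·2! = 24 for the repeated letters gives 1680.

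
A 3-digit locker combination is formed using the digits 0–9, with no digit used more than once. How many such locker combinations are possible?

720

This is a permutation of 3 out of 10: P(10,3) = 10!/7!.
That product is 10 × 9 × 8 = 720.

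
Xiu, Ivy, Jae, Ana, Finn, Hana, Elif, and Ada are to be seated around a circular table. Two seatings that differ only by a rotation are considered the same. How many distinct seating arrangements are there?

5040

Fix one person's seat to break rotational symmetry; the remaining 7 people can be arranged in (7)! = 5040 ways.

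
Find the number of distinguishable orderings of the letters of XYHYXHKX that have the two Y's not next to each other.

Total arrangements of XYHYXHKX: 8!/(3!·2!·2!) = 1680.
If the two Y's are adjacent, glue them into one block, leaving 7 items to arrange: (7)!/(3!·2!) = 420 ways.
Subtracting, 1680 − 420 = 1260 arrangements keep the Y's apart.

1260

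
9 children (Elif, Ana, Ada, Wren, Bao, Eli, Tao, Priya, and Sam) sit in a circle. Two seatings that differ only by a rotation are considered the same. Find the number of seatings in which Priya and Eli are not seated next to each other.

Without the restriction there are (8)! = 40320 seatings.
Those with Priya next to Eli: fuse the pair into one unit and seat 8 units around a circle — 2·(7)! = 10080.
Subtracting, 40320 − 10080 = 30240.

30240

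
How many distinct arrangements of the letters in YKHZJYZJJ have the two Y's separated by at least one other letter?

11760

There are 9!/(3!·2!·2!) = 15120 arrangements of YKHZJYZJJ in total.
Arrangements with the Y's together: treat YY as one letter, giving (8)!/(3!·2!) = 3360.
Hence 15120 − 3360 = 11760.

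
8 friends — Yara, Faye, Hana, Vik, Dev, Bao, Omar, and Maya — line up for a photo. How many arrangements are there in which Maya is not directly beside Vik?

There are 8! = 40320 arrangements in all. If Maya and Vik are adjacent, merging them into one block gives 2·(7)! = 10080 arrangements.
So 40320 − 10080 = 30240 arrangements keep them apart.

30240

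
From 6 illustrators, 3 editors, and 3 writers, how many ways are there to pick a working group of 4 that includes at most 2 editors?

486

Split by how many editors are chosen (0 through 2).
Sum: C(3,0)·C(9,4) + C(3,1)·C(9,3) + C(3,2)·C(9,2) = 126 + 252 + 108 = 486.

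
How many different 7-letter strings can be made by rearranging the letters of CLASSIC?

1260

Letter multiplicities in CLASSIC: A×1, C×2, I×1, L×1, S×2.
So there are 7! / (2!·2!) = 1260 distinguishable arrangements.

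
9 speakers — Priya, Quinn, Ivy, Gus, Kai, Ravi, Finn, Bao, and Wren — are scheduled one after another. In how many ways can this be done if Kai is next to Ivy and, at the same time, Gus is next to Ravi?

Treat {Kai,Ivy} as one block (2 orders) and {Gus,Ravi} as another (2 orders).
That leaves 7 units to arrange: 2 × 2 × 7! = 4 × 5040 = 20160.

20160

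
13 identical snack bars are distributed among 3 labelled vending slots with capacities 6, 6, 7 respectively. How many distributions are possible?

28

By stars and bars, unrestricted non-negative solutions to x_1+…+x_3 = 13 number C(13+2,2) = 105.
Subtract solutions that violate a single cap (substitute x_i' = x_i − (cap_i+1)): x_1 ≥ 7 gives C(8,2) = 28; x_2 ≥ 7 gives C(8,2) = 28; x_3 ≥ 8 gives C(7,2) = 21. Together 77.
No two caps can be exceeded simultaneously, so the pair terms are all 0.
By inclusion–exclusion the count is 105 − 77 + 0 = 28.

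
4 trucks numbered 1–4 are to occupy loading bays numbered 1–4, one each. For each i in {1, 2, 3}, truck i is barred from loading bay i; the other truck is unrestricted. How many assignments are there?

11

Let Aᵢ (for i ∈ {1, 2, 3}) be the placements that put truck i in its forbidden loading bay. Any j of these fix j positions, leaving (4−j)! ways to fill the rest, and there are C(3,j) ways to pick which j.
By inclusion–exclusion, the number of valid placements is Σ_{j=0}^{3} (−1)^j C(3,j)·(4−j)!.
Computing: 24 − 18 + 6 − 1 = 11.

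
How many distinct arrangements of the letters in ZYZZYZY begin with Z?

20

Fix Z in the first position and arrange the remaining 6 letters.
Those 6 letters have Y appearing 3 times and Z appearing 3 times, giving (6)!/(3!·3!) = 20.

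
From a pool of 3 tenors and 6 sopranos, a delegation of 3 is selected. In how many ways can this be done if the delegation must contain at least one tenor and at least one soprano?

With no constraint there are C(9,3) = 84 possible selections.
Selections missing a whole group: no tenors → C(6,3) = 20; no sopranos → C(3,3) = 1.
Both groups omitted at once is impossible, so 84 − 21 = 63.

63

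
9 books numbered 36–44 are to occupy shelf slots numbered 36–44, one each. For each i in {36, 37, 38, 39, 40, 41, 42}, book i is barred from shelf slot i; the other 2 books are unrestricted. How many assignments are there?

165016

Let Aᵢ (for 36 ≤ i ≤ 42) be the placements that put book i in its forbidden shelf slot. Any j of these fix j positions, leaving (9−j)! ways to fill the rest, and there are C(7,j) ways to pick which j.
By inclusion–exclusion, the number of valid placements is Σ_{j=0}^{7} (−1)^j C(7,j)·(9−j)!.
Computing: 362880 − 282240 + 105840 − 25200 + 4200 − 504 + 42 − 2 = 165016.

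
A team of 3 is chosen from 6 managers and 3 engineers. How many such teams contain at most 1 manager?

19

Split by how many managers are chosen (0 through 1).
Sum: C(6,0)·C(3,3) + C(6,1)·C(3,2) = 1 + 18 = 19.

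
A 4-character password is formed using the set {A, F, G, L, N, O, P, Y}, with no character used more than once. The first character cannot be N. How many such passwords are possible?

The first character has 8−1 = 7 choices (anything except N).
The remaining 3 characters are filled from the other 7 symbols without repetition: 7 × 6 × 5 = 210.
Total: 7 × 210 = 1470.

1470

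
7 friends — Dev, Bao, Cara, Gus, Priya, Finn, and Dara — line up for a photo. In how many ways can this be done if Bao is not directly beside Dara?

Of the 7! = 5040 arrangements, those with Bao and Dara adjacent number 2 × 6! = 1440 (treat the pair as a block with 2 internal orders).
Complementary counting: 5040 − 1440 = 3600.

3600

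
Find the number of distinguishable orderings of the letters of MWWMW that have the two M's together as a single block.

4

Treat the 2 copies of M as a single block. The multiset to arrange is then {MM, W, W, W}, 4 items in all.
That gives (4)!/(3!) = 4 arrangements.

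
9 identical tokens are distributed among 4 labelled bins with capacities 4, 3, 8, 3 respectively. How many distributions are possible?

78

By stars and bars, unrestricted non-negative solutions to x_1+…+x_4 = 9 number C(9+3,3) = 220.
Subtract solutions that violate a single cap (substitute x_i' = x_i − (cap_i+1)): x_1 ≥ 5 gives C(7,3) = 35; x_2 ≥ 4 gives C(8,3) = 56; x_3 ≥ 9 gives C(3,3) = 1; x_4 ≥ 4 gives C(8,3) = 56. Together 148.
Add back pairs where two caps are both exceeded: 1 + 0 + 1 + 0 + 4 + 0 = 6.
By inclusion–exclusion the count is 220 − 148 + 6 = 78.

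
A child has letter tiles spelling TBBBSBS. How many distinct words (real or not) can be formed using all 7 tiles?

105

The 7 letters of TBBBSBS have repeats: B appearing 4 times and S appearing twice.
So there are 7! / (4!·2!) = 105 distinguishable arrangements.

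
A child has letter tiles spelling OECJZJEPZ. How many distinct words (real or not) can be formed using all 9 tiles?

OECJZJEPZ has 9 letters with E appearing twice, J appearing twice, and Z appearing twice.
Dividing 9! = 362880 by 2!·2!·2! = 8 for the repeated letters gives 45360.

45360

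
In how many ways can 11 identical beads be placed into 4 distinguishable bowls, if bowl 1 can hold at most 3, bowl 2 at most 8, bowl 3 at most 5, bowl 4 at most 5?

Ignoring the caps, the number of non-negative solutions to x_1+…+x_4 = 11 is C(14,3) = 364.
Subtract solutions that violate a single cap (substitute x_i' = x_i − (cap_i+1)): x_1 ≥ 4 gives C(10,3) = 120; x_2 ≥ 9 gives C(5,3) = 10; x_3 ≥ 6 gives C(8,3) = 56; x_4 ≥ 6 gives C(8,3) = 56. Together 242.
Add back pairs where two caps are both exceeded: 0 + 4 + 4 + 0 + 0 + 0 = 8.
By inclusion–exclusion the count is 364 − 242 + 8 = 130.

130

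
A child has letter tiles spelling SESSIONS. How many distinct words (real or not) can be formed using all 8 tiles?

The 8 letters of SESSIONS have repeats: S appearing 4 times.
Dividing 8! = 40320 by 4! = 24 for the repeated letters gives 1680.

1680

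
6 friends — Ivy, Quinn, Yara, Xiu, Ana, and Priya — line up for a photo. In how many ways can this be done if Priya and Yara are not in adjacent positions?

480

There are 6! = 720 arrangements in all. If Priya and Yara are adjacent, merging them into one block gives 2·(5)! = 240 arrangements.
Complementary counting: 720 − 240 = 480.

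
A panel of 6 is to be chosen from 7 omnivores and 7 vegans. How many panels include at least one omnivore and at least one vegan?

Total 6-person selections from all 14: C(14,6) = 3003.
Selections missing a whole group: no omnivores → C(7,6) = 7; no vegans → C(7,6) = 7.
Both groups omitted at once is impossible, so 3003 − 14 = 2989.

2989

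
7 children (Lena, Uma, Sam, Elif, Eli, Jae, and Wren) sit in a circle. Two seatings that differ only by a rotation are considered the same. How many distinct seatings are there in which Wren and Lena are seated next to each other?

240

Glue Wren and Lena into a block (2 internal orders). Seating 6 units around a circle gives (5)! arrangements.
So 2 × (5)! = 2 × 120 = 240.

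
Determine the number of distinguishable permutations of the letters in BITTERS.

Letter multiplicities in BITTERS: B×1, E×1, I×1, R×1, S×1, T×2.
So there are 7! / (2!) = 2520 distinguishable arrangements.

2520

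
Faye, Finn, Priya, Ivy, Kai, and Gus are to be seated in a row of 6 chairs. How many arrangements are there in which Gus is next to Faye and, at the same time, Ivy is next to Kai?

96

Treat {Gus,Faye} as one block (2 orders) and {Ivy,Kai} as another (2 orders).
That leaves 4 units to arrange: 2 × 2 × 4! = 4 × 24 = 96.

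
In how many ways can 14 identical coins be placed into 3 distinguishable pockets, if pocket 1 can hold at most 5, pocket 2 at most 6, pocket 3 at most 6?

10

Ignoring the caps, the number of non-negative solutions to x_1+…+x_3 = 14 is C(16,2) = 120.
Subtract solutions that violate a single cap (substitute x_i' = x_i − (cap_i+1)): x_1 ≥ 6 gives C(10,2) = 45; x_2 ≥ 7 gives C(9,2) = 36; x_3 ≥ 7 gives C(9,2) = 36. Together 117.
Add back pairs where two caps are both exceeded: 3 + 3 + 1 = 7.
By inclusion–exclusion the count is 120 − 117 + 7 = 10.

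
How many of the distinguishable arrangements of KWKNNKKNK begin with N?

With the first slot taken by N, it remains to arrange the other 8 letters (KWKNKKNK).
Those 8 letters have K appearing 5 times and N appearing twice, giving (8)!/(5!·2!) = 168.

168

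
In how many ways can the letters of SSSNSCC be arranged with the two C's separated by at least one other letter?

Total arrangements of SSSNSCC: 7!/(4!·2!) = 105.
Arrangements with the C's together: treat CC as one letter, giving (6)!/(4!) = 30.
Subtracting, 105 − 30 = 75 arrangements keep the C's apart.

75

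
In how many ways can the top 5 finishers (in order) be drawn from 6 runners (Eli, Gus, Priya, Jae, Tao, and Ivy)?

720

There are 6 choices for 1st place, 5 for 2nd, and so on down to 2 for position 5.
That gives 6 × 5 × 4 × 3 × 2 = 720.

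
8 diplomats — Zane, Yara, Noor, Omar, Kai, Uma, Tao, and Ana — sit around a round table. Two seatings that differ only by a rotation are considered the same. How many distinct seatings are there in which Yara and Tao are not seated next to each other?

Without the restriction there are (7)! = 5040 seatings.
Seatings with Yara beside Tao: treat them as a block with 2 internal orders, giving 2 × (6)! = 1440.
Subtracting, 5040 − 1440 = 3600.

3600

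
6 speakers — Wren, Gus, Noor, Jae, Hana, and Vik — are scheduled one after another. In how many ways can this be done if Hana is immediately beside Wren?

Treat {Hana, Wren} as a single unit. There are 5 units to order, and the pair itself can be ordered 2 ways.
That gives 2 × 5! = 2 × 120 = 240.

240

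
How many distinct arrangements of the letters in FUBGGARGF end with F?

With the last slot taken by F, it remains to arrange the other 8 letters (UBGGARGF).
Those 8 letters have G appearing 3 times, giving (8)!/(3!) = 6720.

6720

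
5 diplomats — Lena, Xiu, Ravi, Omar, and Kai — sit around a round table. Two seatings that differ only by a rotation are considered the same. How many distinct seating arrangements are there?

Seat Lena anywhere (absorbing the rotational symmetry), then permute the other 4: (4)! = 24.

24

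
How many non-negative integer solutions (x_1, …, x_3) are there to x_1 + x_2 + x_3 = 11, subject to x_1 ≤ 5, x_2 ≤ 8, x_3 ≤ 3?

Without the upper bounds there are C(13,2) = 78 ways to split 11 among 3 variables.
Subtract solutions that violate a single cap (substitute x_i' = x_i − (cap_i+1)): x_1 ≥ 6 gives C(7,2) = 21; x_2 ≥ 9 gives C(4,2) = 6; x_3 ≥ 4 gives C(9,2) = 36. Together 63.
Add back pairs where two caps are both exceeded: 0 + 3 + 0 = 3.
By inclusion–exclusion the count is 78 − 63 + 3 = 18.

18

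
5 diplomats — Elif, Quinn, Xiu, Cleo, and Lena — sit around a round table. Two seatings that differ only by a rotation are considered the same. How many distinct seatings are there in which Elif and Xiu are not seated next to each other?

All circular seatings of 5 people number (4)! = 24.
Seatings with Elif beside Xiu: treat them as a block with 2 internal orders, giving 2 × (3)! = 12.
Subtracting, 24 − 12 = 12.

12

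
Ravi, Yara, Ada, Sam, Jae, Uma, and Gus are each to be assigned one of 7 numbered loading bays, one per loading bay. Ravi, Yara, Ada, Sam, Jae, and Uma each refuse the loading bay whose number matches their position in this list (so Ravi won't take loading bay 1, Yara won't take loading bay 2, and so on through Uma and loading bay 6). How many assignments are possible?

2119

Let Aᵢ (for 1 ≤ i ≤ 6) be the placements that put person i in their forbidden loading bay. Any j of these fix j positions, leaving (7−j)! ways to fill the rest, and there are C(6,j) ways to pick which j.
By inclusion–exclusion, the number of valid placements is Σ_{j=0}^{6} (−1)^j C(6,j)·(7−j)!.
Computing: 5040 − 4320 + 1800 − 480 + 90 − 12 + 1 = 2119.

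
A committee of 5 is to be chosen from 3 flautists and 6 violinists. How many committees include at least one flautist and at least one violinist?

With no constraint there are C(9,5) = 126 possible selections.
Selections missing a whole group: no flautists → C(6,5) = 6; no violinists → C(3,5) = 0.
Both groups omitted at once is impossible, so 126 − 6 = 120.

120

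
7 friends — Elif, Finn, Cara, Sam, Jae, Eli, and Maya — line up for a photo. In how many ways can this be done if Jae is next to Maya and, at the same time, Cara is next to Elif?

480

Treat {Jae,Maya} as one block (2 orders) and {Cara,Elif} as another (2 orders).
That leaves 5 units to arrange: 2 × 2 × 5! = 4 × 120 = 480.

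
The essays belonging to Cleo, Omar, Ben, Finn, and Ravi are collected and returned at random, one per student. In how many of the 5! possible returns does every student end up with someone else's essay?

44

Let Aᵢ be the assignments in which student i gets their own essay. We want the size of the complement of A₁∪…∪A_5.
By inclusion–exclusion this is Σ_{j=0}^{5} (−1)^j C(5,j)·(5−j)!.
Computing: 120 − 120 + 60 − 20 + 5 − 1 = 44.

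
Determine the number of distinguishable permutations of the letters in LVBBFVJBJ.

LVBBFVJBJ has 9 letters with B appearing 3 times, J appearing twice, and V appearing twice.
The number of distinct arrangements is 9!/(3!·2!·2!) = 362880/24 = 15120.

15120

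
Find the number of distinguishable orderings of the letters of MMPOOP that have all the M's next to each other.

30

Treat the 2 copies of M as a single block. The multiset to arrange is then {MM, O, O, P, P}, 5 items in all.
That gives (5)!/(2!·2!) = 30 arrangements.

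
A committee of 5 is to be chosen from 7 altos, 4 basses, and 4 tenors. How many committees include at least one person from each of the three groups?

2044

Unrestricted: C(15,5) = 3003 ways to pick any 5 of the 15.
Subtract selections that omit an entire group: no altos → C(8,5) = 56; no basses → C(11,5) = 462; no tenors → C(11,5) = 462.
Add back selections omitting two groups (i.e. drawn from a single group): C(7,5) + C(4,5) + C(4,5) = 21.
By inclusion–exclusion: 3003 − 980 + 21 = 2044.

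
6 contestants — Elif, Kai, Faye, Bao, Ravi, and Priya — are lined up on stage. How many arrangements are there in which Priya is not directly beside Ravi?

480

Of the 6! = 720 arrangements, those with Priya and Ravi adjacent number 2 × 5! = 240 (treat the pair as a block with 2 internal orders).
Complementary counting: 720 − 240 = 480.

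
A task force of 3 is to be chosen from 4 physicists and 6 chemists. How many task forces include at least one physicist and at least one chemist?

Unrestricted: C(10,3) = 120 ways to pick any 3 of the 10.
Selections missing a whole group: no physicists → C(6,3) = 20; no chemists → C(4,3) = 4.
Both groups omitted at once is impossible, so 120 − 24 = 96.

96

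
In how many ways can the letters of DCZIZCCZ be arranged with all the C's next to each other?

120

Treat the 3 copies of C as a single block. The multiset to arrange is then {CCC, D, I, Z, Z, Z}, 6 items in all.
That gives (6)!/(3!) = 120 arrangements.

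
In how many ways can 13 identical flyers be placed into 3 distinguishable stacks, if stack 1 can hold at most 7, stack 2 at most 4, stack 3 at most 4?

By stars and bars, unrestricted non-negative solutions to x_1+…+x_3 = 13 number C(13+2,2) = 105.
Subtract solutions that violate a single cap (substitute x_i' = x_i − (cap_i+1)): x_1 ≥ 8 gives C(7,2) = 21; x_2 ≥ 5 gives C(10,2) = 45; x_3 ≥ 5 gives C(10,2) = 45. Together 111.
Add back pairs where two caps are both exceeded: 1 + 1 + 10 = 12.
By inclusion–exclusion the count is 105 − 111 + 12 = 6.

6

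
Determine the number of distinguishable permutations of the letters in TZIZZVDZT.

7560

The 9 letters of TZIZZVDZT have repeats: T appearing twice and Z appearing 4 times.
Dividing 9! = 362880 by 4!·2! = 48 for the repeated letters gives 7560.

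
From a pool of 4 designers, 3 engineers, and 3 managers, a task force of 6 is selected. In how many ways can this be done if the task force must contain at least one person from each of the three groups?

195

Total 6-person selections from all 10: C(10,6) = 210.
Subtract selections that omit an entire group: no designers → C(6,6) = 1; no engineers → C(7,6) = 7; no managers → C(7,6) = 7.
Add back selections omitting two groups (i.e. drawn from a single group): C(4,6) + C(3,6) + C(3,6) = 0.
By inclusion–exclusion: 210 − 15 + 0 = 195.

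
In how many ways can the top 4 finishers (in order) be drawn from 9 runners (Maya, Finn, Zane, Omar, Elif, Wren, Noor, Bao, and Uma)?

3024

There are 9 choices for 1st place, 8 for 2nd, and so on down to 6 for position 4.
That gives 9 × 8 × 7 × 6 = 3024.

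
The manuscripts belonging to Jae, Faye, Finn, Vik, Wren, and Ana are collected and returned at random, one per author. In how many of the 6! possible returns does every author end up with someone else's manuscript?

Count assignments avoiding every fixed point. For any j of the 6 authors fixed to their own manuscript, the other 6−j can be arranged in (6−j)! ways.
By inclusion–exclusion this is Σ_{j=0}^{6} (−1)^j C(6,j)·(6−j)!.
Computing: 720 − 720 + 360 − 120 + 30 − 6 + 1 = 265.

265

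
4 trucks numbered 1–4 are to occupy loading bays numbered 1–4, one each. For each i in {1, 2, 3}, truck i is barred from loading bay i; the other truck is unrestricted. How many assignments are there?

11

Let Aᵢ (for i ∈ {1, 2, 3}) be the placements that put truck i in its forbidden loading bay. Any j of these fix j positions, leaving (4−j)! ways to fill the rest, and there are C(3,j) ways to pick which j.
By inclusion–exclusion, the number of valid placements is Σ_{j=0}^{3} (−1)^j C(3,j)·(4−j)!.
Computing: 24 − 18 + 6 − 1 = 11.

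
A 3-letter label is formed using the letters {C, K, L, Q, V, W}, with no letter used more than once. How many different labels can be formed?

120

Choose and order 3 of the 6 symbols: the first letter has 6 options, the next 5, then 4.
6 × 5 × 4 = 120.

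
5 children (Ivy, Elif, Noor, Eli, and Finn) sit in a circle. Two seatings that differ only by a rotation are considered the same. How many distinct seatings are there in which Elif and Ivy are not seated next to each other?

Without the restriction there are (4)! = 24 seatings.
Those with Elif next to Ivy: fuse the pair into one unit and seat 4 units around a circle — 2·(3)! = 12.
Subtracting, 24 − 12 = 12.

12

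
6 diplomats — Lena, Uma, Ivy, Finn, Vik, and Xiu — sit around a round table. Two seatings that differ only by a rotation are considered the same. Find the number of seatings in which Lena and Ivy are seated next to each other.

48

Glue Lena and Ivy into a block (2 internal orders). Seating 5 units around a circle gives (4)! arrangements.
So 2 × (4)! = 2 × 24 = 48.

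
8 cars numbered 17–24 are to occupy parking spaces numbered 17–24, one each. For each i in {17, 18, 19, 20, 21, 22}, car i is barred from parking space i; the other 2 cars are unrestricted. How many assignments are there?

Let Aᵢ (for 17 ≤ i ≤ 22) be the placements that put car i in its forbidden parking space. Any j of these fix j positions, leaving (8−j)! ways to fill the rest, and there are C(6,j) ways to pick which j.
By inclusion–exclusion, the number of valid placements is Σ_{j=0}^{6} (−1)^j C(6,j)·(8−j)!.
Computing: 40320 − 30240 + 10800 − 2400 + 360 − 36 + 2 = 18806.

18806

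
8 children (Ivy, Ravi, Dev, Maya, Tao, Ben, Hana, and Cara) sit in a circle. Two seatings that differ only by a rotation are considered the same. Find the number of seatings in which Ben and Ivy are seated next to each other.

1440

Treat {Ben, Ivy} as one unit (2 internal orders) and seat the resulting 7 units around the table: (6)! circular arrangements.
So 2 × (6)! = 2 × 720 = 1440.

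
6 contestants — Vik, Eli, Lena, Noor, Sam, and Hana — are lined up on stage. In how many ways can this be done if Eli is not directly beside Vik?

There are 6! = 720 arrangements in all. If Eli and Vik are adjacent, merging them into one block gives 2·(5)! = 240 arrangements.
Complementary counting: 720 − 240 = 480.

480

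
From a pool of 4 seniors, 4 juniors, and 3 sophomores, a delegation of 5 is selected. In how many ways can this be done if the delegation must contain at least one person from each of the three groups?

364

With no constraint there are C(11,5) = 462 possible selections.
Subtract selections that omit an entire group: no seniors → C(7,5) = 21; no juniors → C(7,5) = 21; no sophomores → C(8,5) = 56.
Add back selections omitting two groups (i.e. drawn from a single group): C(4,5) + C(4,5) + C(3,5) = 0.
By inclusion–exclusion: 462 − 98 + 0 = 364.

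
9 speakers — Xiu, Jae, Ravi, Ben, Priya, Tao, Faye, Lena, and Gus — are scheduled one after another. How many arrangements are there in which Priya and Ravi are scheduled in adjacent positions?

80640

Treat {Priya, Ravi} as a single unit. There are 8 units to order, and the pair itself can be ordered 2 ways.
That gives 2 × 8! = 2 × 40320 = 80640.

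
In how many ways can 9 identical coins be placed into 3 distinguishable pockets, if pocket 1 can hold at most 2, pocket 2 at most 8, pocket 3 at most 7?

Without the upper bounds there are C(11,2) = 55 ways to split 9 among 3 pockets.
Subtract solutions that violate a single cap (substitute x_i' = x_i − (cap_i+1)): x_1 ≥ 3 gives C(8,2) = 28; x_2 ≥ 9 gives C(2,2) = 1; x_3 ≥ 8 gives C(3,2) = 3. Together 32.
No two caps can be exceeded simultaneously, so the pair terms are all 0.
By inclusion–exclusion the count is 55 − 32 + 0 = 23.

23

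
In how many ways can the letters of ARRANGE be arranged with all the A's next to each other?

Treat the 2 copies of A as a single block. The multiset to arrange is then {AA, E, G, N, R, R}, 6 items in all.
That gives (6)!/(2!) = 360 arrangements.

360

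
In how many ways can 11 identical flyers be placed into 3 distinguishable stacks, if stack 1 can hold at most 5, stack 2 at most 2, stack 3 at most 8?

By stars and bars, unrestricted non-negative solutions to x_1+…+x_3 = 11 number C(11+2,2) = 78.
Subtract solutions that violate a single cap (substitute x_i' = x_i − (cap_i+1)): x_1 ≥ 6 gives C(7,2) = 21; x_2 ≥ 3 gives C(10,2) = 45; x_3 ≥ 9 gives C(4,2) = 6. Together 72.
Add back pairs where two caps are both exceeded: 6 + 0 + 0 = 6.
By inclusion–exclusion the count is 78 − 72 + 6 = 12.

12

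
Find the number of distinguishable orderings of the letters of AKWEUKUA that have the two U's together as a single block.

Treat the 2 copies of U as a single block. The multiset to arrange is then {UU, A, A, E, K, K, W}, 7 items in all.
That gives (7)!/(2!·2!) = 1260 arrangements.

1260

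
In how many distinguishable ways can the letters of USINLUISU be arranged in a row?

Letter multiplicities in USINLUISU: I×2, L×1, N×1, S×2, U×3.
Dividing 9! = 362880 by 3!·2!·2! = 24 for the repeated letters gives 15120.

15120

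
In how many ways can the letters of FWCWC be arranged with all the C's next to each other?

Treat the 2 copies of C as a single block. The multiset to arrange is then {CC, F, W, W}, 4 items in all.
That gives (4)!/(2!) = 12 arrangements.

12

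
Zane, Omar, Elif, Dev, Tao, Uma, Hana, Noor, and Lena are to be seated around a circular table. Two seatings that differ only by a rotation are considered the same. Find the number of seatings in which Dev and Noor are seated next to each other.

Glue Dev and Noor into a block (2 internal orders). Seating 8 units around a circle gives (7)! arrangements.
So 2 × (7)! = 2 × 5040 = 10080.

10080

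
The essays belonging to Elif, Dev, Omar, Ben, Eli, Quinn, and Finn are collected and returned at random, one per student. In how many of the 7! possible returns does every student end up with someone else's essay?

1854

This is the derangement count D_7: permutations of 7 items with no fixed point.
By inclusion–exclusion this is Σ_{j=0}^{7} (−1)^j C(7,j)·(7−j)!.
Computing: 5040 − 5040 + 2520 − 840 + 210 − 42 + 7 − 1 = 1854.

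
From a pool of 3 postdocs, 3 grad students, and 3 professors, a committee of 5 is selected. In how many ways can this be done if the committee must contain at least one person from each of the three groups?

108

Unrestricted: C(9,5) = 126 ways to pick any 5 of the 9.
Subtract selections that omit an entire group: no postdocs → C(6,5) = 6; no grad students → C(6,5) = 6; no professors → C(6,5) = 6.
Add back selections omitting two groups (i.e. drawn from a single group): C(3,5) + C(3,5) + C(3,5) = 0.
By inclusion–exclusion: 126 − 18 + 0 = 108.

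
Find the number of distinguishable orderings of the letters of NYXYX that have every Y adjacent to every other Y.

12

Treat the 2 copies of Y as a single block. The multiset to arrange is then {YY, N, X, X}, 4 items in all.
That gives (4)!/(2!) = 12 arrangements.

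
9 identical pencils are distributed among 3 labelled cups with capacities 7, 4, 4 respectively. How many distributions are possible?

22

By stars and bars, unrestricted non-negative solutions to x_1+…+x_3 = 9 number C(9+2,2) = 55.
Subtract solutions that violate a single cap (substitute x_i' = x_i − (cap_i+1)): x_1 ≥ 8 gives C(3,2) = 3; x_2 ≥ 5 gives C(6,2) = 15; x_3 ≥ 5 gives C(6,2) = 15. Together 33.
No two caps can be exceeded simultaneously, so the pair terms are all 0.
By inclusion–exclusion the count is 55 − 33 + 0 = 22.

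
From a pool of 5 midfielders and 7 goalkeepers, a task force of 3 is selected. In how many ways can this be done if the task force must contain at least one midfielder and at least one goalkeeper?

Total 3-person selections from all 12: C(12,3) = 220.
Subtract selections that omit an entire group: no midfielders → C(7,3) = 35; no goalkeepers → C(5,3) = 10.
Both groups omitted at once is impossible, so 220 − 45 = 175.

175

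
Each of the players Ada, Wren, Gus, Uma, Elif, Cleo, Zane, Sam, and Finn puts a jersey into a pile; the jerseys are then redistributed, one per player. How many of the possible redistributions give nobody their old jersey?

133496

Count assignments avoiding every fixed point. For any j of the 9 players fixed to their old jersey, the other 9−j can be arranged in (9−j)! ways.
By inclusion–exclusion this is Σ_{j=0}^{9} (−1)^j C(9,j)·(9−j)!.
Computing: 362880 − 362880 + 181440 − 60480 + 15120 − 3024 + 504 − 72 + 9 − 1 = 133496.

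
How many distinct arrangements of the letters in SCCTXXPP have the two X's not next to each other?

3780

There are 8!/(2!·2!·2!) = 5040 arrangements of SCCTXXPP in total.
Arrangements with the X's together: treat XX as one letter, giving (7)!/(2!·2!) = 1260.
Subtracting, 5040 − 1260 = 3780 arrangements keep the X's apart.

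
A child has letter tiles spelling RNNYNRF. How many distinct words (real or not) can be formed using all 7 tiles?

The 7 letters of RNNYNRF have repeats: N appearing 3 times and R appearing twice.
Dividing 7! = 5040 by 3!·2! = 12 for the repeated letters gives 420.

420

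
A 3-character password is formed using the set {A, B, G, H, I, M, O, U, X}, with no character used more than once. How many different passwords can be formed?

504

This is a permutation of 3 out of 9: P(9,3) = 9!/6!.
That product is 9 × 8 × 7 = 504.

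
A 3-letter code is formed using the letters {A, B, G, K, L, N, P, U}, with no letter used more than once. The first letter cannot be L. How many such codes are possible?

The first letter has 8−1 = 7 choices (anything except L).
The remaining 2 letters are filled from the other 7 symbols without repetition: 7 × 6 = 42.
Total: 7 × 42 = 294.

294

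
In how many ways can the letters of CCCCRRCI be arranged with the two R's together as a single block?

Treat the 2 copies of R as a single block. The multiset to arrange is then {RR, C, C, C, C, C, I}, 7 items in all.
That gives (7)!/(5!) = 42 arrangements.

42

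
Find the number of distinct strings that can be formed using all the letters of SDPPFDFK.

Letter multiplicities in SDPPFDFK: D×2, F×2, K×1, P×2, S×1.
The number of distinct arrangements is 8!/(2!·2!·2!) = 40320/8 = 5040.

5040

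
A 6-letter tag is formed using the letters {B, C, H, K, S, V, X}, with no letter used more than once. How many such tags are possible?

5040

Choose and order 6 of the 7 symbols: the first letter has 7 options, the next 6, and so on down to 2.
That product is 7 × 6 × 5 × 4 × 3 × 2 = 5040.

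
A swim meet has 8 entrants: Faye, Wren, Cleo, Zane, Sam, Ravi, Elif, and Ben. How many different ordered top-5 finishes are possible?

There are 8 choices for 1st place, 7 for 2nd, and so on down to 4 for position 5.
That gives 8 × 7 × 6 × 5 × 4 = 6720.

6720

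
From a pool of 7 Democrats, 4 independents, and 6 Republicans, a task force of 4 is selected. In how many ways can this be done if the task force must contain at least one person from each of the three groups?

With no constraint there are C(17,4) = 2380 possible selections.
Subtract selections that omit an entire group: no Democrats → C(10,4) = 210; no independents → C(13,4) = 715; no Republicans → C(11,4) = 330.
Add back selections omitting two groups (i.e. drawn from a single group): C(7,4) + C(4,4) + C(6,4) = 51.
By inclusion–exclusion: 2380 − 1255 + 51 = 1176.

1176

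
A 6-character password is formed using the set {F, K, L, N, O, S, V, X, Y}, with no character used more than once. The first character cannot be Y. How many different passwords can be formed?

53760

The first character has 9−1 = 8 choices (anything except Y).
The remaining 5 characters are filled from the other 8 symbols without repetition: 8 × 7 × 6 × 5 × 4 = 6720.
Total: 8 × 6720 = 53760.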